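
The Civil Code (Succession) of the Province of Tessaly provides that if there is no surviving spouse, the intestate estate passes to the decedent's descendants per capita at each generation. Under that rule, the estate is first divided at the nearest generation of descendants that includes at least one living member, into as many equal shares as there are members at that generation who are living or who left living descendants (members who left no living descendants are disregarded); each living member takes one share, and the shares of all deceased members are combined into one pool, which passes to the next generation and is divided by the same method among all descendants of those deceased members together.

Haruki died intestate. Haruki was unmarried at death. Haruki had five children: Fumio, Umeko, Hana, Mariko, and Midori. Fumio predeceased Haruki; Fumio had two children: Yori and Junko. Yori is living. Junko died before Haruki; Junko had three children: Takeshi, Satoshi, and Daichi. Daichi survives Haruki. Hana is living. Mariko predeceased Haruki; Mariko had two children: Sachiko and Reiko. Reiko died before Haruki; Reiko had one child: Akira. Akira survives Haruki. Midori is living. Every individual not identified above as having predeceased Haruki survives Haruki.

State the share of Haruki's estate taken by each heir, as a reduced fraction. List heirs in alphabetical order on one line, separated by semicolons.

There is no surviving spouse, so the entire estate passes to Haruki's descendants per capita at each generation.
At generation 1 (Fumio, Umeko, Hana, Mariko, Midori) there are 5 shares of (1)/5 = 1/5 each.
Living: Umeko, Hana, and Midori — each takes 1/5.
Deceased: Fumio and Mariko. Their combined 2/5 is pooled and carried to generation 2.
At generation 2 (Yori, Junko, Sachiko, Reiko) there are 4 shares of (2/5)/4 = 1/10 each.
Living: Yori and Sachiko — each takes 1/10.
Deceased: Junko and Reiko. Their combined 1/5 is pooled and carried to generation 3.
At generation 3 (Takeshi, Satoshi, Daichi, Akira) there are 4 shares of (1/5)/4 = 1/20 each.
Living: Takeshi, Satoshi, Daichi, and Akira — each takes 1/20.

Akira 1/20; Daichi 1/20; Hana 1/5; Midori 1/5; Sachiko 1/10; Satoshi 1/20; Takeshi 1/20; Umeko 1/5; Yori 1/10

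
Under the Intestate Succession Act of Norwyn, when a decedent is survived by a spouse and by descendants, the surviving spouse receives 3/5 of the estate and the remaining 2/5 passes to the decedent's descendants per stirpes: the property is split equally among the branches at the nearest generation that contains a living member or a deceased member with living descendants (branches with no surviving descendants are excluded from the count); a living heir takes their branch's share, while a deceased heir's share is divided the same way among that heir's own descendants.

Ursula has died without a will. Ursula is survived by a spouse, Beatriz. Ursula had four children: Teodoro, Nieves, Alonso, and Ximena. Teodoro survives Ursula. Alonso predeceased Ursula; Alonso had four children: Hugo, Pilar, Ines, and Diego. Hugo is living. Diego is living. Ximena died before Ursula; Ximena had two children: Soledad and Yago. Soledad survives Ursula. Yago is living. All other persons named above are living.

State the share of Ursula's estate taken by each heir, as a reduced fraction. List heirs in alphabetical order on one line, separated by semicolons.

Beatriz, as surviving spouse, takes 3/5.
The remaining 2/5 passes to Ursula's descendants per stirpes.
The 2/5 is divided into 4 equal shares of 1/10 among Teodoro, Nieves, Alonso, Ximena.
Teodoro is living and takes 1/10.
Nieves is living and takes 1/10.
Alonso predeceased; the 1/10 allotted to Alonso's branch passes to Alonso's issue by representation.
The 1/10 is divided into 4 equal shares of 1/40 among Hugo, Pilar, Ines, Diego.
Hugo is living and takes 1/40.
Pilar is living and takes 1/40.
Ines is living and takes 1/40.
Diego is living and takes 1/40.
Ximena predeceased; the 1/10 allotted to Ximena's branch passes to Ximena's issue by representation.
The 1/10 is divided into 2 equal shares of 1/20 among Soledad, Yago.
Soledad is living and takes 1/20.
Yago is living and takes 1/20.

Beatriz 3/5; Diego 1/40; Hugo 1/40; Ines 1/40; Nieves 1/10; Pilar 1/40; Soledad 1/20; Teodoro 1/10; Yago 1/20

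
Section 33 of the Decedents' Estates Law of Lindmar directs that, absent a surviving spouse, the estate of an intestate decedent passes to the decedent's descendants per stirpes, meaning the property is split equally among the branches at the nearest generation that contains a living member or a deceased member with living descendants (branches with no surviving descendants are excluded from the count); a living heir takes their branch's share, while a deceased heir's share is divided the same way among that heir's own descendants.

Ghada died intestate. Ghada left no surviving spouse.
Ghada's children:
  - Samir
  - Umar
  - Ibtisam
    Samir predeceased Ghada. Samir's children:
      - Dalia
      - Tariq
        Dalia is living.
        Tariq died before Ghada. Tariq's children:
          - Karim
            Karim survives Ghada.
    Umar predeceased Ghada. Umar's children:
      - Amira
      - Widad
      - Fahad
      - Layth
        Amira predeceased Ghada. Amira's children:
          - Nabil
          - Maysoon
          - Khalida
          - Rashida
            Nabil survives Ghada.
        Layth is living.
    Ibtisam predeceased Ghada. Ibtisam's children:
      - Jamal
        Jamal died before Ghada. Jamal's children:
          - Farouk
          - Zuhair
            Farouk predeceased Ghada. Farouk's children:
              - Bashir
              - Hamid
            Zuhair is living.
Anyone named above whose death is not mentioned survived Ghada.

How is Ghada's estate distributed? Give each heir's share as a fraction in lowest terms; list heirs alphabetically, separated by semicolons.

There is no surviving spouse, so the entire estate passes to Ghada's descendants per stirpes.
The estate is divided into 3 equal shares of 1/3 among Samir, Umar, Ibtisam.
Samir predeceased; the 1/3 allotted to Samir's branch passes to Samir's issue by representation.
The 1/3 is divided into 2 equal shares of 1/6 among Dalia, Tariq.
Dalia is living and takes 1/6.
Tariq predeceased; the 1/6 allotted to Tariq's branch passes to Tariq's issue by representation.
Karim is the sole taker at this level and receives the full 1/6.
Umar predeceased; the 1/3 allotted to Umar's branch passes to Umar's issue by representation.
The 1/3 is divided into 4 equal shares of 1/12 among Amira, Widad, Fahad, Layth.
Amira predeceased; the 1/12 allotted to Amira's branch passes to Amira's issue by representation.
The 1/12 is divided into 4 equal shares of 1/48 among Nabil, Maysoon, Khalida, Rashida.
Nabil is living and takes 1/48.
Maysoon is living and takes 1/48.
Khalida is living and takes 1/48.
Rashida is living and takes 1/48.
Widad is living and takes 1/12.
Fahad is living and takes 1/12.
Layth is living and takes 1/12.
Ibtisam predeceased; the 1/3 allotted to Ibtisam's branch passes to Ibtisam's issue by representation.
Jamal's line is the sole branch at this level, so the full 1/3 passes to Jamal's issue by representation.
The 1/3 is divided into 2 equal shares of 1/6 among Farouk, Zuhair.
Farouk predeceased; the 1/6 allotted to Farouk's branch passes to Farouk's issue by representation.
The 1/6 is divided into 2 equal shares of 1/12 among Bashir, Hamid.
Bashir is living and takes 1/12.
Hamid is living and takes 1/12.
Zuhair is living and takes 1/6.

Bashir 1/12; Dalia 1/6; Fahad 1/12; Hamid 1/12; Karim 1/6; Khalida 1/48; Layth 1/12; Maysoon 1/48; Nabil 1/48; Rashida 1/48; Widad 1/12; Zuhair 1/6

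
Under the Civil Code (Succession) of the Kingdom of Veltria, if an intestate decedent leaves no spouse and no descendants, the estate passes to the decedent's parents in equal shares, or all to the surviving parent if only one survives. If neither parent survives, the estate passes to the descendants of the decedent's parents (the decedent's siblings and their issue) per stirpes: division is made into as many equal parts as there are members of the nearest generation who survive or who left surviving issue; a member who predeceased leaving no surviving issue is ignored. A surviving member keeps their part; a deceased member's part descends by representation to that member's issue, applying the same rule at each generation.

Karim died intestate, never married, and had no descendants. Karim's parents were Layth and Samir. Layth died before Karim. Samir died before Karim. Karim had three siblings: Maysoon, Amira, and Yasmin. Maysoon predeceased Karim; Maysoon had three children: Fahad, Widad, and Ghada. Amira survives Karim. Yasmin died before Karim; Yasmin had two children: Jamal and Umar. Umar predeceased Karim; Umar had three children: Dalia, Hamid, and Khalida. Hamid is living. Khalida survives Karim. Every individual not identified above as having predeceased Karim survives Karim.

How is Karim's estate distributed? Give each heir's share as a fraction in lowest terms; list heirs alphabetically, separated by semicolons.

Neither parent survives and there are no descendants, so the estate passes to Karim's siblings and their issue per stirpes.
The estate is divided into 3 equal shares of 1/3 among Maysoon, Amira, Yasmin.
Maysoon predeceased; the 1/3 allotted to Maysoon's branch passes to Maysoon's issue by representation.
The 1/3 is divided into 3 equal shares of 1/9 among Fahad, Widad, Ghada.
Fahad is living and takes 1/9.
Widad is living and takes 1/9.
Ghada is living and takes 1/9.
Amira is living and takes 1/3.
Yasmin predeceased; the 1/3 allotted to Yasmin's branch passes to Yasmin's issue by representation.
The 1/3 is divided into 2 equal shares of 1/6 among Jamal, Umar.
Jamal is living and takes 1/6.
Umar predeceased; the 1/6 allotted to Umar's branch passes to Umar's issue by representation.
The 1/6 is divided into 3 equal shares of 1/18 among Dalia, Hamid, Khalida.
Dalia is living and takes 1/18.
Hamid is living and takes 1/18.
Khalida is living and takes 1/18.

Amira 1/3; Dalia 1/18; Fahad 1/9; Ghada 1/9; Hamid 1/18; Jamal 1/6; Khalida 1/18; Widad 1/9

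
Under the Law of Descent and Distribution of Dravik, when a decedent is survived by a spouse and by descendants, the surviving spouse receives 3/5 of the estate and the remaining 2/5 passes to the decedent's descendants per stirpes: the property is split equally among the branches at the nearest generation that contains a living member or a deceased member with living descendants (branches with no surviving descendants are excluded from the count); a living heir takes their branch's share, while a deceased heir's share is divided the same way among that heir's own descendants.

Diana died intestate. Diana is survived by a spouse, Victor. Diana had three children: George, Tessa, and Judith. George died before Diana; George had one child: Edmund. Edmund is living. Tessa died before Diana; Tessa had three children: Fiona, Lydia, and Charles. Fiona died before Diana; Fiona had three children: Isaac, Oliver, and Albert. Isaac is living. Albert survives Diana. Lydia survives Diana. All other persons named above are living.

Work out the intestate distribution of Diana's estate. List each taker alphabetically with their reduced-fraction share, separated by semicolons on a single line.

Victor, as surviving spouse, takes 3/5.
The remaining 2/5 passes to Diana's descendants per stirpes.
The 2/5 is divided into 3 equal shares of 2/15 among George, Tessa, Judith.
George predeceased; the 2/15 allotted to George's branch passes to George's issue by representation.
Edmund is the sole taker at this level and receives the full 2/15.
Tessa predeceased; the 2/15 allotted to Tessa's branch passes to Tessa's issue by representation.
The 2/15 is divided into 3 equal shares of 2/45 among Fiona, Lydia, Charles.
Fiona predeceased; the 2/45 allotted to Fiona's branch passes to Fiona's issue by representation.
The 2/45 is divided into 3 equal shares of 2/135 among Isaac, Oliver, Albert.
Isaac is living and takes 2/135.
Oliver is living and takes 2/135.
Albert is living and takes 2/135.
Lydia is living and takes 2/45.
Charles is living and takes 2/45.
Judith is living and takes 2/15.

Albert 2/135; Charles 2/45; Edmund 2/15; Isaac 2/135; Judith 2/15; Lydia 2/45; Oliver 2/135; Victor 3/5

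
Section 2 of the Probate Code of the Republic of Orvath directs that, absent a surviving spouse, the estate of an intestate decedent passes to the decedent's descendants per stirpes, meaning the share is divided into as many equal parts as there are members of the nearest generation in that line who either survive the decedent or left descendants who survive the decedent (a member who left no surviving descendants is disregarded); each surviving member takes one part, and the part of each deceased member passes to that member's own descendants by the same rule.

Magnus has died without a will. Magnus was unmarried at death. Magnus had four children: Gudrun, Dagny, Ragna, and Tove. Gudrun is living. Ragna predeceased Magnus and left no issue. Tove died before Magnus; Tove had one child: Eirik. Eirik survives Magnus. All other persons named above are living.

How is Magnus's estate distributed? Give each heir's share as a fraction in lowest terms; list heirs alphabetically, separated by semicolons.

Dagny 1/3; Eirik 1/3; Gudrun 1/3

There is no surviving spouse, so the entire estate passes to Magnus's descendants per stirpes.
Ragna left no surviving issue, so that branch lapses and is disregarded.
The estate is divided into 3 equal shares of 1/3 among Gudrun, Dagny, Tove.
Gudrun is living and takes 1/3.
Dagny is living and takes 1/3.
Tove predeceased; the 1/3 allotted to Tove's branch passes to Tove's issue by representation.
Eirik is the sole taker at this level and receives the full 1/3.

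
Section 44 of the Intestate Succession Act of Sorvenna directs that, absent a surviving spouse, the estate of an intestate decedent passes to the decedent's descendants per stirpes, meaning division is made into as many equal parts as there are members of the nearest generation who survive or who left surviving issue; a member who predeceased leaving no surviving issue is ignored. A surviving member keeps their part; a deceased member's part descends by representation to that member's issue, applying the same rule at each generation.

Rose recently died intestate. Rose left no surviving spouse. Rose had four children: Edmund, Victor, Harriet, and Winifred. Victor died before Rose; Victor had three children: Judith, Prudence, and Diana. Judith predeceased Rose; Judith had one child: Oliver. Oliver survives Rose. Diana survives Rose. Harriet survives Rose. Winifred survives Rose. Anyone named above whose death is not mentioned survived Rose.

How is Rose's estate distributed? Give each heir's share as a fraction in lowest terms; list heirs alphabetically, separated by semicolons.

There is no surviving spouse, so the entire estate passes to Rose's descendants per stirpes.
The estate is divided into 4 equal shares of 1/4 among Edmund, Victor, Harriet, Winifred.
Edmund is living and takes 1/4.
Victor predeceased; the 1/4 allotted to Victor's branch passes to Victor's issue by representation.
The 1/4 is divided into 3 equal shares of 1/12 among Judith, Prudence, Diana.
Judith predeceased; the 1/12 allotted to Judith's branch passes to Judith's issue by representation.
Oliver is the sole taker at this level and receives the full 1/12.
Prudence is living and takes 1/12.
Diana is living and takes 1/12.
Harriet is living and takes 1/4.
Winifred is living and takes 1/4.

Diana 1/12; Edmund 1/4; Harriet 1/4; Oliver 1/12; Prudence 1/12; Winifred 1/4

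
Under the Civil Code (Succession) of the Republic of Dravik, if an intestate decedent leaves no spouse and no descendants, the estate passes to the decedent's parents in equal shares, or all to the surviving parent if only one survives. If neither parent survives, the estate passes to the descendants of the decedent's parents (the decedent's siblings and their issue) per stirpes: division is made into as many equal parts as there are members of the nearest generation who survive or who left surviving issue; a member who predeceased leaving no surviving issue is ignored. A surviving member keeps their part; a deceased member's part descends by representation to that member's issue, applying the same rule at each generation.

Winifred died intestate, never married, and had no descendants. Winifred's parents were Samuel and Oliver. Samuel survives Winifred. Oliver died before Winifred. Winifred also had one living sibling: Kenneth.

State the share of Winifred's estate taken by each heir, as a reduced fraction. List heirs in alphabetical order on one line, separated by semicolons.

Only one parent, Samuel, survives, so Samuel takes the entire estate. The siblings take nothing because a surviving parent has priority.

Samuel 1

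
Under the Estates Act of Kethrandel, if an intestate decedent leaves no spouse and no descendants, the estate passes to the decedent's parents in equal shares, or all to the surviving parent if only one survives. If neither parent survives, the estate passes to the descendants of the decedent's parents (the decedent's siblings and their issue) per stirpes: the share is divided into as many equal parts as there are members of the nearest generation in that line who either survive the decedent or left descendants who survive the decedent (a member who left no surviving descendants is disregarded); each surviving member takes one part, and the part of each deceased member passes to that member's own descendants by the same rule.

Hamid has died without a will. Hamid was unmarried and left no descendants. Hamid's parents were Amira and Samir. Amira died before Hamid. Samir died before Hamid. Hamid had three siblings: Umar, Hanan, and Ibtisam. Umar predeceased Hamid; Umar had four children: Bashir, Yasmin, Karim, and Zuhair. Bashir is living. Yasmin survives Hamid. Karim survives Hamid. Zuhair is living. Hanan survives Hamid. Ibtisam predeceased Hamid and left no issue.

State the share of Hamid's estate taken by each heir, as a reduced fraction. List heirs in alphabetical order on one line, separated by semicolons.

Bashir 1/8; Hanan 1/2; Karim 1/8; Yasmin 1/8; Zuhair 1/8

Neither parent survives and there are no descendants, so the estate passes to Hamid's siblings and their issue per stirpes.
Ibtisam left no surviving issue, so that branch lapses and is disregarded.
The estate is divided into 2 equal shares of 1/2 among Umar, Hanan.
Umar predeceased; the 1/2 allotted to Umar's branch passes to Umar's issue by representation.
The 1/2 is divided into 4 equal shares of 1/8 among Bashir, Yasmin, Karim, Zuhair.
Bashir is living and takes 1/8.
Yasmin is living and takes 1/8.
Karim is living and takes 1/8.
Zuhair is living and takes 1/8.
Hanan is living and takes 1/2.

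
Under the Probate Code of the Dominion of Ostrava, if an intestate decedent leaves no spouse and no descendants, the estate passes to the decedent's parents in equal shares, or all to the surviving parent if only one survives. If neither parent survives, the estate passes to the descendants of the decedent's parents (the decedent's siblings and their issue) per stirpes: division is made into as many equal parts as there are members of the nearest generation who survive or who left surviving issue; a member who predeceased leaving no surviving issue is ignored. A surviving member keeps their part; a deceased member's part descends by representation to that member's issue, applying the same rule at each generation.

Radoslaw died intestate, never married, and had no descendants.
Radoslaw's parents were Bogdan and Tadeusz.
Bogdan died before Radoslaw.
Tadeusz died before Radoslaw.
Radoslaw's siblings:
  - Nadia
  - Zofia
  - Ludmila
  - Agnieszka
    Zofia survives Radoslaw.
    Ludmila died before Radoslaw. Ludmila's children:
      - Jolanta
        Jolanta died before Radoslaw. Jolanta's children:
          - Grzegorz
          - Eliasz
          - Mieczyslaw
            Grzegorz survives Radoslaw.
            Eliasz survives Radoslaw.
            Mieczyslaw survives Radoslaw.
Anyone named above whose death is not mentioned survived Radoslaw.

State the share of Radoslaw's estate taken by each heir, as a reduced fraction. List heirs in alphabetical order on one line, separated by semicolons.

Neither parent survives and there are no descendants, so the estate passes to Radoslaw's siblings and their issue per stirpes.
The estate is divided into 4 equal shares of 1/4 among Nadia, Zofia, Ludmila, Agnieszka.
Nadia is living and takes 1/4.
Zofia is living and takes 1/4.
Ludmila predeceased; the 1/4 allotted to Ludmila's branch passes to Ludmila's issue by representation.
Jolanta's line is the sole branch at this level, so the full 1/4 passes to Jolanta's issue by representation.
The 1/4 is divided into 3 equal shares of 1/12 among Grzegorz, Eliasz, Mieczyslaw.
Grzegorz is living and takes 1/12.
Eliasz is living and takes 1/12.
Mieczyslaw is living and takes 1/12.
Agnieszka is living and takes 1/4.

Agnieszka 1/4; Eliasz 1/12; Grzegorz 1/12; Mieczyslaw 1/12; Nadia 1/4; Zofia 1/4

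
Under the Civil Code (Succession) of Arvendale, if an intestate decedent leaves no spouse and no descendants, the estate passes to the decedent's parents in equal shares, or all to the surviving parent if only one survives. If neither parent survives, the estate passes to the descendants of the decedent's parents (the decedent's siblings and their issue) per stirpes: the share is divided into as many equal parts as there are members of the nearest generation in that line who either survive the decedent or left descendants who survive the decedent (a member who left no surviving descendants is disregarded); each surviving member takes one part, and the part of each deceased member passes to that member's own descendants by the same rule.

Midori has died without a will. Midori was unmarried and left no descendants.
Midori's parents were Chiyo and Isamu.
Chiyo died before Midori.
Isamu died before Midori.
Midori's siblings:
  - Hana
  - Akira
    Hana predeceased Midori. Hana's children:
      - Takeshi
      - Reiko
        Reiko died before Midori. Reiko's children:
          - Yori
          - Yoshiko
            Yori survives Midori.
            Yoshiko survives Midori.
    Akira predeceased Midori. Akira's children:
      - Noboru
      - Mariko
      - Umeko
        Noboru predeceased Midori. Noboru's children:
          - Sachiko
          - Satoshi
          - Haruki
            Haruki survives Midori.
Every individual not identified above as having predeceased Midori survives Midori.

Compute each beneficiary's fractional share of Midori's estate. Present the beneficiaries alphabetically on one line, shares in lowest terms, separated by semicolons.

Neither parent survives and there are no descendants, so the estate passes to Midori's siblings and their issue per stirpes.
The estate is divided into 2 equal shares of 1/2 among Hana, Akira.
Hana predeceased; the 1/2 allotted to Hana's branch passes to Hana's issue by representation.
The 1/2 is divided into 2 equal shares of 1/4 among Takeshi, Reiko.
Takeshi is living and takes 1/4.
Reiko predeceased; the 1/4 allotted to Reiko's branch passes to Reiko's issue by representation.
The 1/4 is divided into 2 equal shares of 1/8 among Yori, Yoshiko.
Yori is living and takes 1/8.
Yoshiko is living and takes 1/8.
Akira predeceased; the 1/2 allotted to Akira's branch passes to Akira's issue by representation.
The 1/2 is divided into 3 equal shares of 1/6 among Noboru, Mariko, Umeko.
Noboru predeceased; the 1/6 allotted to Noboru's branch passes to Noboru's issue by representation.
The 1/6 is divided into 3 equal shares of 1/18 among Sachiko, Satoshi, Haruki.
Sachiko is living and takes 1/18.
Satoshi is living and takes 1/18.
Haruki is living and takes 1/18.
Mariko is living and takes 1/6.
Umeko is living and takes 1/6.

Haruki 1/18; Mariko 1/6; Sachiko 1/18; Satoshi 1/18; Takeshi 1/4; Umeko 1/6; Yori 1/8; Yoshiko 1/8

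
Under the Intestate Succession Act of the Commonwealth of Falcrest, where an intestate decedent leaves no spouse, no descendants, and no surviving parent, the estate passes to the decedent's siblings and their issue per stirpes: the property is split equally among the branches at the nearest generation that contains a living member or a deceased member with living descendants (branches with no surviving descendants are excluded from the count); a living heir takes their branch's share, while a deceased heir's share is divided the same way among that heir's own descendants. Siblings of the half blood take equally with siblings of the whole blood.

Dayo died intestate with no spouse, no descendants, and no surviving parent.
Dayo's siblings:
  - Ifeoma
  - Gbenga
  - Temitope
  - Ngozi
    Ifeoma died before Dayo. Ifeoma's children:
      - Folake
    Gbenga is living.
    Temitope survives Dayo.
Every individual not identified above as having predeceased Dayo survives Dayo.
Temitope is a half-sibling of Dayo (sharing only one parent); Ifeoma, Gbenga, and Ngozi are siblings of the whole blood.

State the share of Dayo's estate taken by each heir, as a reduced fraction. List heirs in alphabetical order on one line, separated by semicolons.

No spouse, descendants, or parent survives, so the estate passes to Dayo's siblings per stirpes.
Half-blood and whole-blood siblings take equally under the stated rule.
The estate is divided into 4 equal shares of 1/4 among Ifeoma, Gbenga, Temitope, Ngozi.
Ifeoma predeceased; the 1/4 allotted to Ifeoma's branch passes to Ifeoma's issue by representation.
Folake is the sole taker at this level and receives the full 1/4.
Gbenga is living and takes 1/4.
Temitope is living and takes 1/4.
Ngozi is living and takes 1/4.

Folake 1/4; Gbenga 1/4; Ngozi 1/4; Temitope 1/4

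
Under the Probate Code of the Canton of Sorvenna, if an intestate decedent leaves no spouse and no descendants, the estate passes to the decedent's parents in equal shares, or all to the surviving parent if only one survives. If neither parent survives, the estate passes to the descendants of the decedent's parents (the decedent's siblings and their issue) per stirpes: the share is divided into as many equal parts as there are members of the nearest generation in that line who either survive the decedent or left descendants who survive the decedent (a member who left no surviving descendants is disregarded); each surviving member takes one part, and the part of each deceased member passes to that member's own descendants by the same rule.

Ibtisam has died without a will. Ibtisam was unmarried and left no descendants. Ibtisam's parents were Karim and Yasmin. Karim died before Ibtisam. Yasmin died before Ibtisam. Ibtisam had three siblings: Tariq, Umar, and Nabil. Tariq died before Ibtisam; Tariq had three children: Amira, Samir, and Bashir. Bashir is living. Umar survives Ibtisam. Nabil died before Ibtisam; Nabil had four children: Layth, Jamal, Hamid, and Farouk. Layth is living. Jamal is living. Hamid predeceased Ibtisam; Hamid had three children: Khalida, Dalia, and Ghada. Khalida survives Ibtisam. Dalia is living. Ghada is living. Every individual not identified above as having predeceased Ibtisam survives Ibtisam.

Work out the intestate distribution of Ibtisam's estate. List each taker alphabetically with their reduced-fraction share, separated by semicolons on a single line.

Amira 1/9; Bashir 1/9; Dalia 1/36; Farouk 1/12; Ghada 1/36; Jamal 1/12; Khalida 1/36; Layth 1/12; Samir 1/9; Umar 1/3

Neither parent survives and there are no descendants, so the estate passes to Ibtisam's siblings and their issue per stirpes.
The estate is divided into 3 equal shares of 1/3 among Tariq, Umar, Nabil.
Tariq predeceased; the 1/3 allotted to Tariq's branch passes to Tariq's issue by representation.
The 1/3 is divided into 3 equal shares of 1/9 among Amira, Samir, Bashir.
Amira is living and takes 1/9.
Samir is living and takes 1/9.
Bashir is living and takes 1/9.
Umar is living and takes 1/3.
Nabil predeceased; the 1/3 allotted to Nabil's branch passes to Nabil's issue by representation.
The 1/3 is divided into 4 equal shares of 1/12 among Layth, Jamal, Hamid, Farouk.
Layth is living and takes 1/12.
Jamal is living and takes 1/12.
Hamid predeceased; the 1/12 allotted to Hamid's branch passes to Hamid's issue by representation.
The 1/12 is divided into 3 equal shares of 1/36 among Khalida, Dalia, Ghada.
Khalida is living and takes 1/36.
Dalia is living and takes 1/36.
Ghada is living and takes 1/36.
Farouk is living and takes 1/12.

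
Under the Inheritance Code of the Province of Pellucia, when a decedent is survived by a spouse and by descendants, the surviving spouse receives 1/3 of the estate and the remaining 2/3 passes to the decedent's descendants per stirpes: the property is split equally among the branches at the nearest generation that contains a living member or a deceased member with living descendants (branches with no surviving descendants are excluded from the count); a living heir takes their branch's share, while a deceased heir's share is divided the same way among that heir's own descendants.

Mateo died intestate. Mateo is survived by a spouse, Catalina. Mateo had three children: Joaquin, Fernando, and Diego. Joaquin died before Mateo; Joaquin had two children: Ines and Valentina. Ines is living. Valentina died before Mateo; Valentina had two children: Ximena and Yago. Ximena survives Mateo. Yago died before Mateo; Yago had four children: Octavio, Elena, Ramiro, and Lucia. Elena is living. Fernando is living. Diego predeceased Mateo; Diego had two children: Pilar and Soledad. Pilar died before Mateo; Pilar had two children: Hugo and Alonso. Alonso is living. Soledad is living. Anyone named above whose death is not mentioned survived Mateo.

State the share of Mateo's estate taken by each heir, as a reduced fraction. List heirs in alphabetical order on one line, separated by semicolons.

Catalina, as surviving spouse, takes 1/3.
The remaining 2/3 passes to Mateo's descendants per stirpes.
The 2/3 is divided into 3 equal shares of 2/9 among Joaquin, Fernando, Diego.
Joaquin predeceased; the 2/9 allotted to Joaquin's branch passes to Joaquin's issue by representation.
The 2/9 is divided into 2 equal shares of 1/9 among Ines, Valentina.
Ines is living and takes 1/9.
Valentina predeceased; the 1/9 allotted to Valentina's branch passes to Valentina's issue by representation.
The 1/9 is divided into 2 equal shares of 1/18 among Ximena, Yago.
Ximena is living and takes 1/18.
Yago predeceased; the 1/18 allotted to Yago's branch passes to Yago's issue by representation.
The 1/18 is divided into 4 equal shares of 1/72 among Octavio, Elena, Ramiro, Lucia.
Octavio is living and takes 1/72.
Elena is living and takes 1/72.
Ramiro is living and takes 1/72.
Lucia is living and takes 1/72.
Fernando is living and takes 2/9.
Diego predeceased; the 2/9 allotted to Diego's branch passes to Diego's issue by representation.
The 2/9 is divided into 2 equal shares of 1/9 among Pilar, Soledad.
Pilar predeceased; the 1/9 allotted to Pilar's branch passes to Pilar's issue by representation.
The 1/9 is divided into 2 equal shares of 1/18 among Hugo, Alonso.
Hugo is living and takes 1/18.
Alonso is living and takes 1/18.
Soledad is living and takes 1/9.

Alonso 1/18; Catalina 1/3; Elena 1/72; Fernando 2/9; Hugo 1/18; Ines 1/9; Lucia 1/72; Octavio 1/72; Ramiro 1/72; Soledad 1/9; Ximena 1/18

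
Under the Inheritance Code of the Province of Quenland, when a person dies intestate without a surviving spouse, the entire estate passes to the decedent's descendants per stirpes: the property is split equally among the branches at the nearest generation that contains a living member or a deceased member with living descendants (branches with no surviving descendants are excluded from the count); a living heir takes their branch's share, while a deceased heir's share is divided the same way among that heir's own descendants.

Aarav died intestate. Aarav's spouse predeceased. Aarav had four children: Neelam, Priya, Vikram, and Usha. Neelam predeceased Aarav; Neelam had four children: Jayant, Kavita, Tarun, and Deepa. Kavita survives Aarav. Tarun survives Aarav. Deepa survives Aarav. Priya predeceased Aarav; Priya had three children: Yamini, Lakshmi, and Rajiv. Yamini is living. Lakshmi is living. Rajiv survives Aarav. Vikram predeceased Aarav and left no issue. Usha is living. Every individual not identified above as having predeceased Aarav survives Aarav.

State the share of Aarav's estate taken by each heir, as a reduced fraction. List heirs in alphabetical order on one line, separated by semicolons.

Deepa 1/12; Jayant 1/12; Kavita 1/12; Lakshmi 1/9; Rajiv 1/9; Tarun 1/12; Usha 1/3; Yamini 1/9

There is no surviving spouse, so the entire estate passes to Aarav's descendants per stirpes.
Vikram left no surviving issue, so that branch lapses and is disregarded.
The estate is divided into 3 equal shares of 1/3 among Neelam, Priya, Usha.
Neelam predeceased; the 1/3 allotted to Neelam's branch passes to Neelam's issue by representation.
The 1/3 is divided into 4 equal shares of 1/12 among Jayant, Kavita, Tarun, Deepa.
Jayant is living and takes 1/12.
Kavita is living and takes 1/12.
Tarun is living and takes 1/12.
Deepa is living and takes 1/12.
Priya predeceased; the 1/3 allotted to Priya's branch passes to Priya's issue by representation.
The 1/3 is divided into 3 equal shares of 1/9 among Yamini, Lakshmi, Rajiv.
Yamini is living and takes 1/9.
Lakshmi is living and takes 1/9.
Rajiv is living and takes 1/9.
Usha is living and takes 1/3.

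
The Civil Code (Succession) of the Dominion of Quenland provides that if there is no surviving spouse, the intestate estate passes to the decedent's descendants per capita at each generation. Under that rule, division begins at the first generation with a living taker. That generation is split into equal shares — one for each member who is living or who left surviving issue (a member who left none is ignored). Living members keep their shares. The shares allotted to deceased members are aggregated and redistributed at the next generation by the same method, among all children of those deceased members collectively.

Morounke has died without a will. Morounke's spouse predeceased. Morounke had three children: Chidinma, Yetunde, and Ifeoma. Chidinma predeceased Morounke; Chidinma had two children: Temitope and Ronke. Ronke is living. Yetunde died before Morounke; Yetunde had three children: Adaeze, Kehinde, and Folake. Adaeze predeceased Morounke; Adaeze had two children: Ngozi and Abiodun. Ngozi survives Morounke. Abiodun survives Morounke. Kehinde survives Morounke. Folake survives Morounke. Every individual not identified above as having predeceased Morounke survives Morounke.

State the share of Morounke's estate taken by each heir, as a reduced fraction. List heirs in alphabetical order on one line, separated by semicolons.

There is no surviving spouse, so the entire estate passes to Morounke's descendants per capita at each generation.
At generation 1 (Chidinma, Yetunde, Ifeoma) there are 3 shares of (1)/3 = 1/3 each.
Living: Ifeoma — each takes 1/3.
Deceased: Chidinma and Yetunde. Their combined 2/3 is pooled and carried to generation 2.
At generation 2 (Temitope, Ronke, Adaeze, Kehinde, Folake) there are 5 shares of (2/3)/5 = 2/15 each.
Living: Temitope, Ronke, Kehinde, and Folake — each takes 2/15.
Deceased: Adaeze. That 2/15 share is carried to generation 3.
At generation 3 (Ngozi, Abiodun) there are 2 shares of (2/15)/2 = 1/15 each.
Living: Ngozi and Abiodun — each takes 1/15.

Abiodun 1/15; Folake 2/15; Ifeoma 1/3; Kehinde 2/15; Ngozi 1/15; Ronke 2/15; Temitope 2/15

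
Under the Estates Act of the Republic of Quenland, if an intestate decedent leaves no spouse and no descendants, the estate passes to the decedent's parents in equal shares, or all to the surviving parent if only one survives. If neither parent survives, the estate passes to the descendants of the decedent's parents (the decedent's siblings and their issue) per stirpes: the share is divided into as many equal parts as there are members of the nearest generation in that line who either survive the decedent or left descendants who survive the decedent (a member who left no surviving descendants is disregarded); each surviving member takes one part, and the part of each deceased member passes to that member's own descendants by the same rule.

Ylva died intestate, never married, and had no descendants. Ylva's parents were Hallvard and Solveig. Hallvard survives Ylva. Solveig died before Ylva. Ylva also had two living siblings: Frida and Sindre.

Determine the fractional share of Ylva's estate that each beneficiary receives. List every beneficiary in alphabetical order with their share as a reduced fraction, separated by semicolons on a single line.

Only one parent, Hallvard, survives, so Hallvard takes the entire estate. The siblings take nothing because a surviving parent has priority.

Hallvard 1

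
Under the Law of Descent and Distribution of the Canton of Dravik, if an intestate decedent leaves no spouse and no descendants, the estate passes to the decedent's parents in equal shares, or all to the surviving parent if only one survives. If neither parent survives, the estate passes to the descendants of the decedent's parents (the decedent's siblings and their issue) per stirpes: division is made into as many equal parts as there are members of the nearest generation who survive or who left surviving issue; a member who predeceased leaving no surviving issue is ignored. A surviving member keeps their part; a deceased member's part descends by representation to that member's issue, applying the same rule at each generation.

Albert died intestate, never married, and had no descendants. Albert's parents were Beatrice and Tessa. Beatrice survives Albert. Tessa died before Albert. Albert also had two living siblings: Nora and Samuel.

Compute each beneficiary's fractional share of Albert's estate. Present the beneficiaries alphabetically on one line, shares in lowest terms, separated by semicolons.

Beatrice 1

Only one parent, Beatrice, survives, so Beatrice takes the entire estate. The siblings take nothing because a surviving parent has priority.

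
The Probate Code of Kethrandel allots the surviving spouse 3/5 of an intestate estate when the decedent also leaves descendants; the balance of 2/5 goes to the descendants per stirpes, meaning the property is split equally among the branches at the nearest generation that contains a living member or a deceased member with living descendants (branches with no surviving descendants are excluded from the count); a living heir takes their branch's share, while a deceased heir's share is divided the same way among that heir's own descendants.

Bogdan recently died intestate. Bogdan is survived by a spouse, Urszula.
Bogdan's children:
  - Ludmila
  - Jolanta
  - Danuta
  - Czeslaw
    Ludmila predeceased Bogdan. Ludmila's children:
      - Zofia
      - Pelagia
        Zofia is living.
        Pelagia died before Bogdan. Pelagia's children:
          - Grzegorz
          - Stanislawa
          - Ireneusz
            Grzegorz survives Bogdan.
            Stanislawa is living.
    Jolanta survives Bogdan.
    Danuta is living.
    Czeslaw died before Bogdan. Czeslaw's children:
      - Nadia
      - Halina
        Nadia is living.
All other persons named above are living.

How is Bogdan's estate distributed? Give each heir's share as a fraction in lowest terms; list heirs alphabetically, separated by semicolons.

Urszula, as surviving spouse, takes 3/5.
The remaining 2/5 passes to Bogdan's descendants per stirpes.
The 2/5 is divided into 4 equal shares of 1/10 among Ludmila, Jolanta, Danuta, Czeslaw.
Ludmila predeceased; the 1/10 allotted to Ludmila's branch passes to Ludmila's issue by representation.
The 1/10 is divided into 2 equal shares of 1/20 among Zofia, Pelagia.
Zofia is living and takes 1/20.
Pelagia predeceased; the 1/20 allotted to Pelagia's branch passes to Pelagia's issue by representation.
The 1/20 is divided into 3 equal shares of 1/60 among Grzegorz, Stanislawa, Ireneusz.
Grzegorz is living and takes 1/60.
Stanislawa is living and takes 1/60.
Ireneusz is living and takes 1/60.
Jolanta is living and takes 1/10.
Danuta is living and takes 1/10.
Czeslaw predeceased; the 1/10 allotted to Czeslaw's branch passes to Czeslaw's issue by representation.
The 1/10 is divided into 2 equal shares of 1/20 among Nadia, Halina.
Nadia is living and takes 1/20.
Halina is living and takes 1/20.

Danuta 1/10; Grzegorz 1/60; Halina 1/20; Ireneusz 1/60; Jolanta 1/10; Nadia 1/20; Stanislawa 1/60; Urszula 3/5; Zofia 1/20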